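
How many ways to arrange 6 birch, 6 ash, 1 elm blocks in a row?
13! / (6! × 6! × 1!) = 12012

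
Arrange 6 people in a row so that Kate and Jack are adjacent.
Treat as block: (6-1)! × 2! = 120 × 2 = 240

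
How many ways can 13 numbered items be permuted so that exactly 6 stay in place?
Choose the 6 fixed points C(13,6) = 1716, derange the rest: !7 = Σ_{j=0}^{7} (-1)^j·7!/j! = 5040 - 5040 + 2520 - 840 + 210 - 42 + 7 - 1 = 1854. Product = 1716 × 1854 = 3181464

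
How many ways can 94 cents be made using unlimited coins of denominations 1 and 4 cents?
Coefficient of x^94 in 1/(1-x^1) · 1/(1-x^4). Use j coins of 4 for j = 0..⌊94/4⌋ = 23, the rest in 1s: 23 + 1 = 24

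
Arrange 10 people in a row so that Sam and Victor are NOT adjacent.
Total - adjacent = 10! - (10-1)!×2 = 3628800 - 725760 = 2903040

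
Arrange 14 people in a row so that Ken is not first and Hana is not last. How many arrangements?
By inclusion-exclusion: 14! - 2×(14-1)! + (14-2)! = 87178291200 - 12454041600 + 479001600 = 75203251200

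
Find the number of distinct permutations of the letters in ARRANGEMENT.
11! / (2! × 2! × 2! × 1! × 2! × 1! × 1!) = 2494800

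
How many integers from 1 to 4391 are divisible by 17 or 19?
⌊4391/17⌋ + ⌊4391/19⌋ - ⌊4391/323⌋ = 258 + 231 - 13 = 476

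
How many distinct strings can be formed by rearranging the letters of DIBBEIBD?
8! / (3! × 2! × 2! × 1!) = 1680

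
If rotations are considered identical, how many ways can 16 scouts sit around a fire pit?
Circular: fix one position, arrange the rest. (16-1)! = 1307674368000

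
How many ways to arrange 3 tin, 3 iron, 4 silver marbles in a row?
10! / (3! × 3! × 4!) = 4200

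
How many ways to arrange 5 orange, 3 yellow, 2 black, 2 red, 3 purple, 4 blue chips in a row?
19! / (5! × 3! × 2! × 2! × 3! × 4!) = 293318625600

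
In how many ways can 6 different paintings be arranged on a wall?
6! = 720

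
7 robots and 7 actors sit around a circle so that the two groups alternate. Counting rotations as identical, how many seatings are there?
Fix one of the robots: (7-1)! ways for the remaining robots, × 7! ways for the actors = 720 × 5040 = 3628800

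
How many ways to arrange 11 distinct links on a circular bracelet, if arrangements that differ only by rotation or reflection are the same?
(11-1)!/2 = 3628800/2 = 1814400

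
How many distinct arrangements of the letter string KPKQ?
4! / (2! × 1! × 1!) = 12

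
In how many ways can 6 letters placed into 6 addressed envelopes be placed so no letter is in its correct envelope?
!6 = Σ_{j=0}^{6} (-1)^j·6!/j! = 720 - 720 + 360 - 120 + 30 - 6 + 1 = 265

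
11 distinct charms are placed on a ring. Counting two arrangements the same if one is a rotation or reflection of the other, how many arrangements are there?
(11-1)!/2 = 3628800/2 = 1814400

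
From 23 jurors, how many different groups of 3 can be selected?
C(23,3) = 23!/(3!×20!) = 1771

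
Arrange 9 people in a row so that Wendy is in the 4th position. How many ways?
Fix one position: (9-1)! = 40320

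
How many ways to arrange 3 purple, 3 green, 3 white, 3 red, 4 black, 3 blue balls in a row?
19! / (3! × 3! × 3! × 3! × 4! × 3!) = 651819168000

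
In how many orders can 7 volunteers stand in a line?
7! = 5040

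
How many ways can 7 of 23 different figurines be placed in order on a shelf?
P(23,7) = 23!/(23-7)! = 1235591280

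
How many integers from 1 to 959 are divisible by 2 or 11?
⌊959/2⌋ + ⌊959/11⌋ - ⌊959/22⌋ = 479 + 87 - 43 = 523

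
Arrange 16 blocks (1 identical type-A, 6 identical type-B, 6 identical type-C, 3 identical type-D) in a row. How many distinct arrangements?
16! / (1! × 6! × 6! × 3!) = 6726720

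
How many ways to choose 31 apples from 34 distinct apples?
C(34,31) = 34!/(31!×3!) = 5984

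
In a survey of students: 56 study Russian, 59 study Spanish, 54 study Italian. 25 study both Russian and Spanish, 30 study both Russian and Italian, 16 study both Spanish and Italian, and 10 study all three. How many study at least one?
|A∪B∪C| = 56+59+54-25-30-16+10 = 108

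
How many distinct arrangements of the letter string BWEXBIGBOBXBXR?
14! / (5! × 1! × 3! × 1! × 1! × 1! × 1! × 1!) = 121080960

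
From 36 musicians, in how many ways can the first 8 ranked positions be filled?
P(36,8) = 36!/(36-8)! = 1220096908800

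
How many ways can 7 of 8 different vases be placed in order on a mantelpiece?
P(8,7) = 8!/(8-7)! = 40320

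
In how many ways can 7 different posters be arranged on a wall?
7! = 5040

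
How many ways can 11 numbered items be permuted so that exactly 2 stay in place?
Choose the 2 fixed points C(11,2) = 55, derange the rest: !9 = Σ_{j=0}^{9} (-1)^j·9!/j! = 362880 - 362880 + 181440 - 60480 + 15120 - 3024 + 504 - 72 + 9 - 1 = 133496. Product = 55 × 133496 = 7342280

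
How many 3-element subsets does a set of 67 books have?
C(67,3) = 67!/(3!×64!) = 47905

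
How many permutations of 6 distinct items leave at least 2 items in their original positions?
Exactly j fixed points: C(6,j)·!(6-j); sum over j ≥ 2 (derangement numbers via !m = (m-1)·(!(m-1) + !(m-2)): !0..!4 = 1, 0, 1, 2, 9). Σ_{j=2}^{6} C(6,j)·!(6-j) = C(6,2)·!4 + C(6,3)·!3 + C(6,4)·!2 + C(6,5)·!1 + C(6,6)·!0 = 15·9 + 20·2 + 15·1 + 6·0 + 1·1 = 191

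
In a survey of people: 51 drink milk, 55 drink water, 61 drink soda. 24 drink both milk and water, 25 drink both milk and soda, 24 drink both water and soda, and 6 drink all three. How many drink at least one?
|A∪B∪C| = 51+55+61-24-25-24+6 = 100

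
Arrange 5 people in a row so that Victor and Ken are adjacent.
Treat as block: (5-1)! × 2! = 24 × 2 = 48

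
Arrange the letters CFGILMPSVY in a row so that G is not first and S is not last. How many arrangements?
By inclusion-exclusion: 10! - 2×(10-1)! + (10-2)! = 3628800 - 725760 + 40320 = 2943360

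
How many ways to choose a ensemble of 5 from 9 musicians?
C(9,5) = 9!/(5!×4!) = 126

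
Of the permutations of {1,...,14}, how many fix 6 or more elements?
Exactly j fixed points: C(14,j)·!(14-j); sum over j ≥ 6 (derangement numbers via !m = (m-1)·(!(m-1) + !(m-2)): !0..!8 = 1, 0, 1, 2, 9, 44, 265, 1854, 14833). Σ_{j=6}^{14} C(14,j)·!(14-j) = C(14,6)·!8 + C(14,7)·!7 + C(14,8)·!6 + C(14,9)·!5 + C(14,10)·!4 + C(14,11)·!3 + C(14,12)·!2 + C(14,13)·!1 + C(14,14)·!0 = 3003·14833 + 3432·1854 + 3003·265 + 2002·44 + 1001·9 + 364·2 + 91·1 + 14·0 + 1·1 = 51800139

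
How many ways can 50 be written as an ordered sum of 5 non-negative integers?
C(50+5-1, 5-1) = C(54, 4) = 316251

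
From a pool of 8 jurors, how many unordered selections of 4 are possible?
C(8,4) = 8!/(4!×4!) = 70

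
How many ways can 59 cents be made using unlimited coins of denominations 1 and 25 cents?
Coefficient of x^59 in 1/(1-x^1) · 1/(1-x^25). Use j coins of 25 for j = 0..⌊59/25⌋ = 2, the rest in 1s: 2 + 1 = 3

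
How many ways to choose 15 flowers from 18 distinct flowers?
C(18,15) = 18!/(15!×3!) = 816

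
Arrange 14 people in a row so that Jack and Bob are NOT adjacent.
Total - adjacent = 14! - (14-1)!×2 = 87178291200 - 12454041600 = 74724249600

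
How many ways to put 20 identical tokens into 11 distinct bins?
C(20+11-1, 11-1) = C(30, 10) = 30045015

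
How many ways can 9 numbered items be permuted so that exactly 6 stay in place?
Choose the 6 fixed points C(9,6) = 84, derange the rest: !3 = Σ_{j=0}^{3} (-1)^j·3!/j! = 6 - 6 + 3 - 1 = 2. Product = 84 × 2 = 168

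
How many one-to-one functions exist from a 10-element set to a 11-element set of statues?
P(11,10) = 11!/(11-10)! = 39916800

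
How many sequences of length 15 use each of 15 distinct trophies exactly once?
15! = 1307674368000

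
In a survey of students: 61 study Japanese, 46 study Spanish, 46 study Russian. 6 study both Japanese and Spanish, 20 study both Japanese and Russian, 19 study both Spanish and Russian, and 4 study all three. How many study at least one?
|A∪B∪C| = 61+46+46-6-20-19+4 = 112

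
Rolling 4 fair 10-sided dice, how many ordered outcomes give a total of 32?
Coefficient of x^32 in (x + x² + ... + x^10)^4. By inclusion-exclusion on dice exceeding 10: Σ_j (-1)^j C(4,j)·C(32-1-10j, 3) = C(4,0)·C(31,3) - C(4,1)·C(21,3) + C(4,2)·C(11,3) = 1·4495 - 4·1330 + 6·165 = 165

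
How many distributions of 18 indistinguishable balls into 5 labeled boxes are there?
C(18+5-1, 5-1) = C(22, 4) = 7315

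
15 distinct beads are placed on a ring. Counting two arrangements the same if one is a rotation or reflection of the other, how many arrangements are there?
(15-1)!/2 = 87178291200/2 = 43589145600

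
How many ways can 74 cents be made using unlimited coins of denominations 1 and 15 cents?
Coefficient of x^74 in 1/(1-x^1) · 1/(1-x^15). Use j coins of 15 for j = 0..⌊74/15⌋ = 4, the rest in 1s: 4 + 1 = 5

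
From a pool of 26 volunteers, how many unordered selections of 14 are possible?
C(26,14) = 26!/(14!×12!) = 9657700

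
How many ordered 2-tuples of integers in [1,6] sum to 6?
Coefficient of x^6 in (x + x² + ... + x^6)^2. By inclusion-exclusion on dice exceeding 6: Σ_j (-1)^j C(2,j)·C(6-1-6j, 1) = C(2,0)·C(5,1) = 1·5 = 5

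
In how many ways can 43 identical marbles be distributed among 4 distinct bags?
C(43+4-1, 4-1) = C(46, 3) = 15180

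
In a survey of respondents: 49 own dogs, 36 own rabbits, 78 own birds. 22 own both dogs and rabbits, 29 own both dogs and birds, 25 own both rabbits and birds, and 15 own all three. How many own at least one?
|A∪B∪C| = 49+36+78-22-29-25+15 = 102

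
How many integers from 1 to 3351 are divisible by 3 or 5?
⌊3351/3⌋ + ⌊3351/5⌋ - ⌊3351/15⌋ = 1117 + 670 - 223 = 1564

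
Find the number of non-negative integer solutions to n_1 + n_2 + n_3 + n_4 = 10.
C(10+4-1, 4-1) = C(13, 3) = 286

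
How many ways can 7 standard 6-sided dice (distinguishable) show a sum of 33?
Coefficient of x^33 in (x + x² + ... + x^6)^7. By inclusion-exclusion on dice exceeding 6: Σ_j (-1)^j C(7,j)·C(33-1-6j, 6) = C(7,0)·C(32,6) - C(7,1)·C(26,6) + C(7,2)·C(20,6) - C(7,3)·C(14,6) + C(7,4)·C(8,6) = 1·906192 - 7·230230 + 21·38760 - 35·3003 + 35·28 = 4417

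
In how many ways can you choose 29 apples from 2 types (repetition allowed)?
C(29+2-1, 2-1) = C(30, 1) = 30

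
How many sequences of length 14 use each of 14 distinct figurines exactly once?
14! = 87178291200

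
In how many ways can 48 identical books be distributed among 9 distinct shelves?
C(48+9-1, 9-1) = C(56, 8) = 1420494075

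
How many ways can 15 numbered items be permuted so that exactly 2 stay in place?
Choose the 2 fixed points C(15,2) = 105, derange the rest: !13 = Σ_{j=0}^{13} (-1)^j·13!/j! = 6227020800 - 6227020800 + 3113510400 - 1037836800 + 259459200 - 51891840 + 8648640 - 1235520 + 154440 - 17160 + 1716 - 156 + 13 - 1 = 2290792932. Product = 105 × 2290792932 = 240533257860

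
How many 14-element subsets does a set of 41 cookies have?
C(41,14) = 41!/(14!×27!) = 35240152720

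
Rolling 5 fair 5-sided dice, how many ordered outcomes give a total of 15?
Coefficient of x^15 in (x + x² + ... + x^5)^5. By inclusion-exclusion on dice exceeding 5: Σ_j (-1)^j C(5,j)·C(15-1-5j, 4) = C(5,0)·C(14,4) - C(5,1)·C(9,4) + C(5,2)·C(4,4) = 1·1001 - 5·126 + 10·1 = 381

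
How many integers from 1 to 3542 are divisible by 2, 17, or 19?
⌊3542/2⌋+⌊3542/17⌋+⌊3542/19⌋ - ⌊3542/34⌋-⌊3542/38⌋-⌊3542/323⌋ + ⌊3542/646⌋ = 1771+208+186 - 104-93-10 + 5 = 1963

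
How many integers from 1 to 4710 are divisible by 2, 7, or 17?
⌊4710/2⌋+⌊4710/7⌋+⌊4710/17⌋ - ⌊4710/14⌋-⌊4710/34⌋-⌊4710/119⌋ + ⌊4710/238⌋ = 2355+672+277 - 336-138-39 + 19 = 2810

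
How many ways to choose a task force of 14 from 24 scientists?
C(24,14) = 24!/(14!×10!) = 1961256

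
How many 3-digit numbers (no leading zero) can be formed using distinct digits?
First digit: 9 choices (nonzero). Then descending: 9 × 9 × 8 = 648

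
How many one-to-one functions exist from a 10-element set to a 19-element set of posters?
P(19,10) = 19!/(19-10)! = 335221286400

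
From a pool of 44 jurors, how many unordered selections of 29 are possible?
C(44,29) = 44!/(29!×15!) = 229911617056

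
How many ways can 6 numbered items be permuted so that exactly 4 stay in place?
Choose the 4 fixed points C(6,4) = 15, derange the rest: !2 = Σ_{j=0}^{2} (-1)^j·2!/j! = 2 - 2 + 1 = 1. Product = 15 × 1 = 15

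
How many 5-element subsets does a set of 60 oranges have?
C(60,5) = 60!/(5!×55!) = 5461512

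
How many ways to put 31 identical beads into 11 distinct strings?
C(31+11-1, 11-1) = C(41, 10) = 1121099408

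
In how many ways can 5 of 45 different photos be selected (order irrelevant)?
C(45,5) = 45!/(5!×40!) = 1221759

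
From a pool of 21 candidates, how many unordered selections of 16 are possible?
C(21,16) = 21!/(16!×5!) = 20349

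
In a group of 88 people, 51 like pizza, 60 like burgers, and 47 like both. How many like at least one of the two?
|A∪B| = |A| + |B| - |A∩B| = 51 + 60 - 47 = 64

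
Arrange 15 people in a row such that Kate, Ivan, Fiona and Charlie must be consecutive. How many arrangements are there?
Treat the 4 as one block: (15-4+1)! × 4! = 479001600 × 24 = 11496038400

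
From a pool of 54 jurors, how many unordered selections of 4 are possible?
C(54,4) = 54!/(4!×50!) = 316251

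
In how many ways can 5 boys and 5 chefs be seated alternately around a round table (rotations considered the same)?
Fix one of the boys: (5-1)! ways for the remaining boys, × 5! ways for the chefs = 24 × 120 = 2880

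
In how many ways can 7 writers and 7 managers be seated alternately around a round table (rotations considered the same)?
Fix one of the writers: (7-1)! ways for the remaining writers, × 7! ways for the managers = 720 × 5040 = 3628800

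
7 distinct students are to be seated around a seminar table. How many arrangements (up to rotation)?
Circular: fix one position, arrange the rest. (7-1)! = 720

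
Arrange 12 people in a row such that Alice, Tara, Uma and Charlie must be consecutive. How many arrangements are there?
Treat the 4 as one block: (12-4+1)! × 4! = 362880 × 24 = 8709120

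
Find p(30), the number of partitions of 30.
Pentagonal recurrence p(n) = p(n-1) + p(n-2) - p(n-5) - p(n-7) + p(n-12) + p(n-15) - ... gives p(0..29) = 1, 1, 2, 3, 5, 7, 11, 15, 22, 30, 42, 56, 77, 101, 135, 176, 231, 297, 385, 490, 627, 792, 1002, 1255, 1575, 1958, 2436, 3010, 3718, 4565. p(30) = p(29) + p(28) - p(25) - p(23) + p(18) + p(15) - p(8) - p(4) = 4565 + 3718 - 1958 - 1255 + 385 + 176 - 22 - 5 = 5604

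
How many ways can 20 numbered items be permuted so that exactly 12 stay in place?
Choose the 12 fixed points C(20,12) = 125970, derange the rest: !8 = Σ_{j=0}^{8} (-1)^j·8!/j! = 40320 - 40320 + 20160 - 6720 + 1680 - 336 + 56 - 8 + 1 = 14833. Product = 125970 × 14833 = 1868513010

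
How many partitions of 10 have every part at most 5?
Let r_j(i) = number of partitions of i into parts ≤ j, for i = 0..10. r_1(i) = 1 for all i; r_j(i) = r_{j-1}(i) + r_j(i-j). Rows j = 2..5: ≤2: 1 1 2 2 3 3 4 4 5 5 6; ≤3: 1 1 2 3 4 5 7 8 10 12 14; ≤4: 1 1 2 3 5 6 9 11 15 18 23; ≤5: 1 1 2 3 5 7 10 13 18 23 30. r_5(10) = 30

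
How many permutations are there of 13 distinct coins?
13! = 6227020800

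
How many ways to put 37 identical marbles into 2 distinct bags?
C(37+2-1, 2-1) = C(38, 1) = 38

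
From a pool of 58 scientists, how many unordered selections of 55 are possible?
C(58,55) = 58!/(55!×3!) = 30856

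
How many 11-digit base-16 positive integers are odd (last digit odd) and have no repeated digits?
Last∈{1,3,5,7,9,11,13,15}. Last=0: 0. Last nonzero: 8×14×P(14,9) = 81366405120. Total = 81366405120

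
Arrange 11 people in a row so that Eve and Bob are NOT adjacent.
Total - adjacent = 11! - (11-1)!×2 = 39916800 - 7257600 = 32659200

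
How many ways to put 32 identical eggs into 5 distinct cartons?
C(32+5-1, 5-1) = C(36, 4) = 58905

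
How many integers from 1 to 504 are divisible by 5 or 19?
⌊504/5⌋ + ⌊504/19⌋ - ⌊504/95⌋ = 100 + 26 - 5 = 121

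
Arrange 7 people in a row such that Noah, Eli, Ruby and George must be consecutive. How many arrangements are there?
Treat the 4 as one block: (7-4+1)! × 4! = 24 × 24 = 576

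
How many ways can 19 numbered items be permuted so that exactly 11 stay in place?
Choose the 11 fixed points C(19,11) = 75582, derange the rest: !8 = Σ_{j=0}^{8} (-1)^j·8!/j! = 40320 - 40320 + 20160 - 6720 + 1680 - 336 + 56 - 8 + 1 = 14833. Product = 75582 × 14833 = 1121107806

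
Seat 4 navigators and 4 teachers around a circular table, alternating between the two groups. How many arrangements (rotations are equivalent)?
Fix one of the navigators: (4-1)! ways for the remaining navigators, × 4! ways for the teachers = 6 × 24 = 144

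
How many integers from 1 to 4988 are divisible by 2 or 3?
⌊4988/2⌋ + ⌊4988/3⌋ - ⌊4988/6⌋ = 2494 + 1662 - 831 = 3325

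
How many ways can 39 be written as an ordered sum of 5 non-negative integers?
C(39+5-1, 5-1) = C(43, 4) = 123410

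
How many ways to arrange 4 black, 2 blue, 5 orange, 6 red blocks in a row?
17! / (4! × 2! × 5! × 6!) = 85765680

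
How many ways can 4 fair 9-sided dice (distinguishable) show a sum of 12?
Coefficient of x^12 in (x + x² + ... + x^9)^4. By inclusion-exclusion on dice exceeding 9: Σ_j (-1)^j C(4,j)·C(12-1-9j, 3) = C(4,0)·C(11,3) = 1·165 = 165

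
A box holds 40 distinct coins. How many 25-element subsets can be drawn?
C(40,25) = 40!/(25!×15!) = 40225345056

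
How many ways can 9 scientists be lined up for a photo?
9! = 362880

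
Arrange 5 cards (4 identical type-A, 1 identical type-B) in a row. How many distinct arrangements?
5! / (4! × 1!) = 5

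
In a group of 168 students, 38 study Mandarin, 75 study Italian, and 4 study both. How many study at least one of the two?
|A∪B| = |A| + |B| - |A∩B| = 38 + 75 - 4 = 109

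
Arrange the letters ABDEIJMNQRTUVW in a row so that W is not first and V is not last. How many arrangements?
By inclusion-exclusion: 14! - 2×(14-1)! + (14-2)! = 87178291200 - 12454041600 + 479001600 = 75203251200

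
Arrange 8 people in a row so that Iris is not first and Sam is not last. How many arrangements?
By inclusion-exclusion: 8! - 2×(8-1)! + (8-2)! = 40320 - 10080 + 720 = 30960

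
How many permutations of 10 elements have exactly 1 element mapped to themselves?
Choose the 1 fixed point C(10,1) = 10, derange the rest: !9 = Σ_{j=0}^{9} (-1)^j·9!/j! = 362880 - 362880 + 181440 - 60480 + 15120 - 3024 + 504 - 72 + 9 - 1 = 133496. Product = 10 × 133496 = 1334960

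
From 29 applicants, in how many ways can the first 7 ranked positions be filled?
P(29,7) = 29!/(29-7)! = 7866331200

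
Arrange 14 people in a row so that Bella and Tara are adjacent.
Treat as block: (14-1)! × 2! = 6227020800 × 2 = 12454041600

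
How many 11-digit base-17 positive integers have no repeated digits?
First digit: 16 choices (nonzero). Then descending: 16 × 16 × 15 × 14 × 13 × 12 × 11 × 10 × 9 × 8 × 7 = 464950886400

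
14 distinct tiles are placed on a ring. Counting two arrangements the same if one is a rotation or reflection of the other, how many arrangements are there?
(14-1)!/2 = 6227020800/2 = 3113510400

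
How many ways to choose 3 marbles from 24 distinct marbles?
C(24,3) = 24!/(3!×21!) = 2024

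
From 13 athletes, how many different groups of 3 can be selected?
C(13,3) = 13!/(3!×10!) = 286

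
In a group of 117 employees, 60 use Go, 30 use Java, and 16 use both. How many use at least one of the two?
|A∪B| = |A| + |B| - |A∩B| = 60 + 30 - 16 = 74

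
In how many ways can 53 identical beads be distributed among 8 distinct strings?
C(53+8-1, 8-1) = C(60, 7) = 386206920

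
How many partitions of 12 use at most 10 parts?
By conjugation, equals partitions of 12 into parts ≤ 10. Let r_j(i) = number of partitions of i into parts ≤ j, for i = 0..12. r_1(i) = 1 for all i; r_j(i) = r_{j-1}(i) + r_j(i-j). Rows j = 2..10: ≤2: 1 1 2 2 3 3 4 4 5 5 6 6 7; ≤3: 1 1 2 3 4 5 7 8 10 12 14 16 19; ≤4: 1 1 2 3 5 6 9 11 15 18 23 27 34; ≤5: 1 1 2 3 5 7 10 13 18 23 30 37 47; ≤6: 1 1 2 3 5 7 11 14 20 26 35 44 58; ≤7: 1 1 2 3 5 7 11 15 21 28 38 49 65; ≤8: 1 1 2 3 5 7 11 15 22 29 40 52 70; ≤9: 1 1 2 3 5 7 11 15 22 30 41 54 73; ≤10: 1 1 2 3 5 7 11 15 22 30 42 55 75. r_10(12) = 75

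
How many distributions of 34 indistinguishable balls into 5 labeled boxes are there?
C(34+5-1, 5-1) = C(38, 4) = 73815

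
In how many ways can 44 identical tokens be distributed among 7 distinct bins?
C(44+7-1, 7-1) = C(50, 6) = 15890700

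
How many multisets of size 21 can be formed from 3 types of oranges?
C(21+3-1, 3-1) = C(23, 2) = 253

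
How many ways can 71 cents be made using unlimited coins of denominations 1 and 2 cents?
Coefficient of x^71 in 1/(1-x^1) · 1/(1-x^2). Use j coins of 2 for j = 0..⌊71/2⌋ = 35, the rest in 1s: 35 + 1 = 36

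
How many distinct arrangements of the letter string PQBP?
4! / (1! × 1! × 2!) = 12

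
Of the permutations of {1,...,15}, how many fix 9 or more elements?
Exactly j fixed points: C(15,j)·!(15-j); sum over j ≥ 9 (derangement numbers via !m = (m-1)·(!(m-1) + !(m-2)): !0..!6 = 1, 0, 1, 2, 9, 44, 265). Σ_{j=9}^{15} C(15,j)·!(15-j) = C(15,9)·!6 + C(15,10)·!5 + C(15,11)·!4 + C(15,12)·!3 + C(15,13)·!2 + C(15,14)·!1 + C(15,15)·!0 = 5005·265 + 3003·44 + 1365·9 + 455·2 + 105·1 + 15·0 + 1·1 = 1471758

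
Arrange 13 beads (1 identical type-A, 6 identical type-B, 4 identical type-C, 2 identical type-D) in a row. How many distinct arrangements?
13! / (1! × 6! × 4! × 2!) = 180180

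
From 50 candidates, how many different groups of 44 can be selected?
C(50,44) = 50!/(44!×6!) = 15890700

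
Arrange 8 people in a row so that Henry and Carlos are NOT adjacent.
Total - adjacent = 8! - (8-1)!×2 = 40320 - 10080 = 30240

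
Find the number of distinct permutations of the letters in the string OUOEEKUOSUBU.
12! / (1! × 1! × 3! × 1! × 4! × 2!) = 1663200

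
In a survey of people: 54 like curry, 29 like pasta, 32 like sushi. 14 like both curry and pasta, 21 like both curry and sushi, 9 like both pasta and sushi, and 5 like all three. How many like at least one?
|A∪B∪C| = 54+29+32-14-21-9+5 = 76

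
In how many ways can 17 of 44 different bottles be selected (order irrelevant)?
C(44,17) = 44!/(17!×27!) = 686353797976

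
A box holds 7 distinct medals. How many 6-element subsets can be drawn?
C(7,6) = 7!/(6!×1!) = 7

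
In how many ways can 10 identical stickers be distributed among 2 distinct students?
C(10+2-1, 2-1) = C(11, 1) = 11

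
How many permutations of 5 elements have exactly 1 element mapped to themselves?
Choose the 1 fixed point C(5,1) = 5, derange the rest: !4 = Σ_{j=0}^{4} (-1)^j·4!/j! = 24 - 24 + 12 - 4 + 1 = 9. Product = 5 × 9 = 45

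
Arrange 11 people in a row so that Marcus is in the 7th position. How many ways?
Fix one position: (11-1)! = 3628800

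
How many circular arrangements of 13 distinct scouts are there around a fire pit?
Circular: fix one position, arrange the rest. (13-1)! = 479001600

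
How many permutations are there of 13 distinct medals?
13! = 6227020800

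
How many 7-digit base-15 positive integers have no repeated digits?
First digit: 14 choices (nonzero). Then descending: 14 × 14 × 13 × 12 × 11 × 10 × 9 = 30270240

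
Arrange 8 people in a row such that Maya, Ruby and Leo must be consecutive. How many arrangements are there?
Treat the 3 as one block: (8-3+1)! × 3! = 720 × 6 = 4320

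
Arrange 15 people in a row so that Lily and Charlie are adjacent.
Treat as block: (15-1)! × 2! = 87178291200 × 2 = 174356582400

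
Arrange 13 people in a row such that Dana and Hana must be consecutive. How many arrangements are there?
Treat the 2 as one block: (13-2+1)! × 2! = 479001600 × 2 = 958003200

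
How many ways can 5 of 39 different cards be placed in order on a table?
P(39,5) = 39!/(39-5)! = 69090840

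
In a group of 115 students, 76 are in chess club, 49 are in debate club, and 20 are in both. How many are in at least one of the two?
|A∪B| = |A| + |B| - |A∩B| = 76 + 49 - 20 = 105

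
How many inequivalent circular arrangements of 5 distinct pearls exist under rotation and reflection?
(5-1)!/2 = 24/2 = 12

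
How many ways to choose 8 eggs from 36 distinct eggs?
C(36,8) = 36!/(8!×28!) = 30260340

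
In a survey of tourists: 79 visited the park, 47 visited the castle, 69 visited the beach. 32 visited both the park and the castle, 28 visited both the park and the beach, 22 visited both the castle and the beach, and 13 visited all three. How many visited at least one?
|A∪B∪C| = 79+47+69-32-28-22+13 = 126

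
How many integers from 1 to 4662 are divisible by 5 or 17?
⌊4662/5⌋ + ⌊4662/17⌋ - ⌊4662/85⌋ = 932 + 274 - 54 = 1152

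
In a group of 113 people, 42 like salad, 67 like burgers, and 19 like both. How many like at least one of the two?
|A∪B| = |A| + |B| - |A∩B| = 42 + 67 - 19 = 90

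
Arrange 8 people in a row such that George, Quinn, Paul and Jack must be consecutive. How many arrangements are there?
Treat the 4 as one block: (8-4+1)! × 4! = 120 × 24 = 2880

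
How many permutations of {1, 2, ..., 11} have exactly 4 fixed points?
Choose the 4 fixed points C(11,4) = 330, derange the rest: !7 = Σ_{j=0}^{7} (-1)^j·7!/j! = 5040 - 5040 + 2520 - 840 + 210 - 42 + 7 - 1 = 1854. Product = 330 × 1854 = 611820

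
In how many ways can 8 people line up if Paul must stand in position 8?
Fix one position: (8-1)! = 5040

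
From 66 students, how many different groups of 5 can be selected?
C(66,5) = 66!/(5!×61!) = 8936928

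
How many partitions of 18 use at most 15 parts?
By conjugation, equals partitions of 18 into parts ≤ 15. Let r_j(i) = number of partitions of i into parts ≤ j, for i = 0..18. r_1(i) = 1 for all i; r_j(i) = r_{j-1}(i) + r_j(i-j). Rows j = 2..15: ≤2: 1 1 2 2 3 3 4 4 5 5 6 6 7 7 8 8 9 9 10; ≤3: 1 1 2 3 4 5 7 8 10 12 14 16 19 21 24 27 30 33 37; ≤4: 1 1 2 3 5 6 9 11 15 18 23 27 34 39 47 54 64 72 84; ≤5: 1 1 2 3 5 7 10 13 18 23 30 37 47 57 70 84 101 119 141; ≤6: 1 1 2 3 5 7 11 14 20 26 35 44 58 71 90 110 136 163 199; ≤7: 1 1 2 3 5 7 11 15 21 28 38 49 65 82 105 131 164 201 248; ≤8: 1 1 2 3 5 7 11 15 22 29 40 52 70 89 116 146 186 230 288; ≤9: 1 1 2 3 5 7 11 15 22 30 41 54 73 94 123 157 201 252 318; ≤10: 1 1 2 3 5 7 11 15 22 30 42 55 75 97 128 164 212 267 340; ≤11: 1 1 2 3 5 7 11 15 22 30 42 56 76 99 131 169 219 278 355; ≤12: 1 1 2 3 5 7 11 15 22 30 42 56 77 100 133 172 224 285 366; ≤13: 1 1 2 3 5 7 11 15 22 30 42 56 77 101 134 174 227 290 373; ≤14: 1 1 2 3 5 7 11 15 22 30 42 56 77 101 135 175 229 293 378; ≤15: 1 1 2 3 5 7 11 15 22 30 42 56 77 101 135 176 230 295 381. r_15(18) = 381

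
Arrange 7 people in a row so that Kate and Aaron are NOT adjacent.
Total - adjacent = 7! - (7-1)!×2 = 5040 - 1440 = 3600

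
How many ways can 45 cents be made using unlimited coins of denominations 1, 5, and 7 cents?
Coefficient of x^45 in 1/(1-x^1) · 1/(1-x^5) · 1/(1-x^7). Case on j = number of 7-cent coins (j = 0..6); remainder r = 45 - 7j is made from {1,5} in ⌊r/5⌋+1 ways. r = 45, 38, 31, 24, 17, 10, 3 → 10 + 8 + 7 + 5 + 4 + 3 + 1 = 38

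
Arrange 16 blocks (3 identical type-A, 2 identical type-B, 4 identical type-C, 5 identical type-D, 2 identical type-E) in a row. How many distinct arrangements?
16! / (3! × 2! × 4! × 5! × 2!) = 302702400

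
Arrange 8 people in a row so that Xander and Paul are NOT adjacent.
Total - adjacent = 8! - (8-1)!×2 = 40320 - 10080 = 30240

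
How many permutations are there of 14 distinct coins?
14! = 87178291200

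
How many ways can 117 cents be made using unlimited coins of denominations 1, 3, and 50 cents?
Coefficient of x^117 in 1/(1-x^1) · 1/(1-x^3) · 1/(1-x^50). Case on j = number of 50-cent coins (j = 0..2); remainder r = 117 - 50j is made from {1,3} in ⌊r/3⌋+1 ways. r = 117, 67, 17 → 40 + 23 + 6 = 69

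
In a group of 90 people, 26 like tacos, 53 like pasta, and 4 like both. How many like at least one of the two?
|A∪B| = |A| + |B| - |A∩B| = 26 + 53 - 4 = 75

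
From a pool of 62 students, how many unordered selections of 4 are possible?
C(62,4) = 62!/(4!×58!) = 557845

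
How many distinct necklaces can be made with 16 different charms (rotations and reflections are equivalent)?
(16-1)!/2 = 1307674368000/2 = 653837184000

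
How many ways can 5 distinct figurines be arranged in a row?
5! = 120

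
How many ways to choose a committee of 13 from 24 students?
C(24,13) = 24!/(13!×11!) = 2496144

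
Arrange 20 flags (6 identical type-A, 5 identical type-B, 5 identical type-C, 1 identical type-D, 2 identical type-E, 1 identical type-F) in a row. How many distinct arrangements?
20! / (6! × 5! × 5! × 1! × 2! × 1!) = 117327450240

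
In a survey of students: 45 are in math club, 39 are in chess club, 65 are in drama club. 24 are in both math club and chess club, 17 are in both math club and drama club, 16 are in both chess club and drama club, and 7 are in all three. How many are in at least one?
|A∪B∪C| = 45+39+65-24-17-16+7 = 99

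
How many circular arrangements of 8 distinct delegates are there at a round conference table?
Circular: fix one position, arrange the rest. (8-1)! = 5040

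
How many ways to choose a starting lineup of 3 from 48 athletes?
C(48,3) = 48!/(3!×45!) = 17296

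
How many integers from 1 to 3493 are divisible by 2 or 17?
⌊3493/2⌋ + ⌊3493/17⌋ - ⌊3493/34⌋ = 1746 + 205 - 102 = 1849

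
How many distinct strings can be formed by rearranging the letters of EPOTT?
5! / (2! × 1! × 1! × 1!) = 60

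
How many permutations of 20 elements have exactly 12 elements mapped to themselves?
Choose the 12 fixed points C(20,12) = 125970, derange the rest: !8 = Σ_{j=0}^{8} (-1)^j·8!/j! = 40320 - 40320 + 20160 - 6720 + 1680 - 336 + 56 - 8 + 1 = 14833. Product = 125970 × 14833 = 1868513010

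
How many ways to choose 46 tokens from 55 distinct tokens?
C(55,46) = 55!/(46!×9!) = 6358402050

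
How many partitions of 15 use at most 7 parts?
By conjugation, equals partitions of 15 into parts ≤ 7. Let r_j(i) = number of partitions of i into parts ≤ j, for i = 0..15. r_1(i) = 1 for all i; r_j(i) = r_{j-1}(i) + r_j(i-j). Rows j = 2..7: ≤2: 1 1 2 2 3 3 4 4 5 5 6 6 7 7 8 8; ≤3: 1 1 2 3 4 5 7 8 10 12 14 16 19 21 24 27; ≤4: 1 1 2 3 5 6 9 11 15 18 23 27 34 39 47 54; ≤5: 1 1 2 3 5 7 10 13 18 23 30 37 47 57 70 84; ≤6: 1 1 2 3 5 7 11 14 20 26 35 44 58 71 90 110; ≤7: 1 1 2 3 5 7 11 15 21 28 38 49 65 82 105 131. r_7(15) = 131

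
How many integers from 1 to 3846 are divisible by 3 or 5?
⌊3846/3⌋ + ⌊3846/5⌋ - ⌊3846/15⌋ = 1282 + 769 - 256 = 1795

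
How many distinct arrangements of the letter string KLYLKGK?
7! / (3! × 2! × 1! × 1!) = 420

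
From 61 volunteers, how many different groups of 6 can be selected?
C(61,6) = 61!/(6!×55!) = 55525372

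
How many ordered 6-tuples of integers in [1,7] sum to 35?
Coefficient of x^35 in (x + x² + ... + x^7)^6. By inclusion-exclusion on dice exceeding 7: Σ_j (-1)^j C(6,j)·C(35-1-7j, 5) = C(6,0)·C(34,5) - C(6,1)·C(27,5) + C(6,2)·C(20,5) - C(6,3)·C(13,5) + C(6,4)·C(6,5) = 1·278256 - 6·80730 + 15·15504 - 20·1287 + 15·6 = 786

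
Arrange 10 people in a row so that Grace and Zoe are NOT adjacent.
Total - adjacent = 10! - (10-1)!×2 = 3628800 - 725760 = 2903040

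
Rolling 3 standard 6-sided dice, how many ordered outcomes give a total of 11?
Coefficient of x^11 in (x + x² + ... + x^6)^3. By inclusion-exclusion on dice exceeding 6: Σ_j (-1)^j C(3,j)·C(11-1-6j, 2) = C(3,0)·C(10,2) - C(3,1)·C(4,2) = 1·45 - 3·6 = 27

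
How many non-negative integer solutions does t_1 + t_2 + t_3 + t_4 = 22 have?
C(22+4-1, 4-1) = C(25, 3) = 2300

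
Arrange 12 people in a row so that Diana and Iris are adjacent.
Treat as block: (12-1)! × 2! = 39916800 × 2 = 79833600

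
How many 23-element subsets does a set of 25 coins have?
C(25,23) = 25!/(23!×2!) = 300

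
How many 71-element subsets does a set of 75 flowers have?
C(75,71) = 75!/(71!×4!) = 1215450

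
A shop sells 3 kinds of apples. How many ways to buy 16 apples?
C(16+3-1, 3-1) = C(18, 2) = 153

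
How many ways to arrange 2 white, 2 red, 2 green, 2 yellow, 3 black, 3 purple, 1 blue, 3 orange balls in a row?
18! / (2! × 2! × 2! × 2! × 3! × 3! × 1! × 3!) = 1852538688000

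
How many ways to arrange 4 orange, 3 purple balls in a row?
7! / (4! × 3!) = 35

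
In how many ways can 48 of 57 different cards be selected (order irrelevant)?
C(57,48) = 57!/(48!×9!) = 8996462475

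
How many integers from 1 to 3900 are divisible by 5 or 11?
⌊3900/5⌋ + ⌊3900/11⌋ - ⌊3900/55⌋ = 780 + 354 - 70 = 1064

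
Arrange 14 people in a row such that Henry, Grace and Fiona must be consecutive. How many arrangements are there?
Treat the 3 as one block: (14-3+1)! × 3! = 479001600 × 6 = 2874009600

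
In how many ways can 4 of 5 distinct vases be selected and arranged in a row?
P(5,4) = 5!/(5-4)! = 120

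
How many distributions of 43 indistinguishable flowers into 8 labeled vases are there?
C(43+8-1, 8-1) = C(50, 7) = 99884400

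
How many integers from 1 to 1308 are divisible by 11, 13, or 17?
⌊1308/11⌋+⌊1308/13⌋+⌊1308/17⌋ - ⌊1308/143⌋-⌊1308/187⌋-⌊1308/221⌋ + ⌊1308/2431⌋ = 118+100+76 - 9-6-5 + 0 = 274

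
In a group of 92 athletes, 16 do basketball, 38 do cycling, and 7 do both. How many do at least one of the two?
|A∪B| = |A| + |B| - |A∩B| = 16 + 38 - 7 = 47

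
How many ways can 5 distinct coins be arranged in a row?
5! = 120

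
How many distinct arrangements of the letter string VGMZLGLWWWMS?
12! / (1! × 3! × 2! × 1! × 2! × 1! × 2!) = 9979200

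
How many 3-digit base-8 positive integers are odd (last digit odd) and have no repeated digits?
Last∈{1,3,5,7}. Last=0: 0. Last nonzero: 4×6×P(6,1) = 144. Total = 144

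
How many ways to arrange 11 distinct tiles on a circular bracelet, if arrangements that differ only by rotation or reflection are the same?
(11-1)!/2 = 3628800/2 = 1814400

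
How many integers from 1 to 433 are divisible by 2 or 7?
⌊433/2⌋ + ⌊433/7⌋ - ⌊433/14⌋ = 216 + 61 - 30 = 247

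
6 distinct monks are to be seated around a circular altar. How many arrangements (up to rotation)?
Circular: fix one position, arrange the rest. (6-1)! = 120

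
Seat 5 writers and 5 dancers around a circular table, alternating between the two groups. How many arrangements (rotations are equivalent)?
Fix one of the writers: (5-1)! ways for the remaining writers, × 5! ways for the dancers = 24 × 120 = 2880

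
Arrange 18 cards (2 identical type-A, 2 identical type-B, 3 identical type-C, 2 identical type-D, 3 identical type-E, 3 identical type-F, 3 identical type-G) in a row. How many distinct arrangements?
18! / (2! × 2! × 3! × 2! × 3! × 3! × 3!) = 617512896000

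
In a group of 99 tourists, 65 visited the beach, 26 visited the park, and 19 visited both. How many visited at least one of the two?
|A∪B| = |A| + |B| - |A∩B| = 65 + 26 - 19 = 72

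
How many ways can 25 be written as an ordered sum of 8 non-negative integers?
C(25+8-1, 8-1) = C(32, 7) = 3365856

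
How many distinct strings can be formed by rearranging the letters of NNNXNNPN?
8! / (1! × 1! × 6!) = 56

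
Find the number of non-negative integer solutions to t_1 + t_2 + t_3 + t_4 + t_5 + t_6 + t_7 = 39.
C(39+7-1, 7-1) = C(45, 6) = 8145060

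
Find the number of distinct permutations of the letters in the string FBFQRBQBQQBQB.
13! / (5! × 2! × 1! × 5!) = 216216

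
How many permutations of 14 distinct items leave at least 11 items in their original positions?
Exactly j fixed points: C(14,j)·!(14-j); sum over j ≥ 11 (derangement numbers via !m = (m-1)·(!(m-1) + !(m-2)): !0..!3 = 1, 0, 1, 2). Σ_{j=11}^{14} C(14,j)·!(14-j) = C(14,11)·!3 + C(14,12)·!2 + C(14,13)·!1 + C(14,14)·!0 = 364·2 + 91·1 + 14·0 + 1·1 = 820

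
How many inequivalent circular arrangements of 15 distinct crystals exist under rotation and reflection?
(15-1)!/2 = 87178291200/2 = 43589145600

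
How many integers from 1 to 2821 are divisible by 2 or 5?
⌊2821/2⌋ + ⌊2821/5⌋ - ⌊2821/10⌋ = 1410 + 564 - 282 = 1692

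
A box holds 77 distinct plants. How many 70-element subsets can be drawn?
C(77,70) = 77!/(70!×7!) = 2404808340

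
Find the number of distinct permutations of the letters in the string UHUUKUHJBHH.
11! / (4! × 1! × 4! × 1! × 1!) = 69300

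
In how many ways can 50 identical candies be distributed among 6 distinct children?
C(50+6-1, 6-1) = C(55, 5) = 3478761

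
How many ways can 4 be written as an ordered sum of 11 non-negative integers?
C(4+11-1, 11-1) = C(14, 10) = 1001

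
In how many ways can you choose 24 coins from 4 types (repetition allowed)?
C(24+4-1, 4-1) = C(27, 3) = 2925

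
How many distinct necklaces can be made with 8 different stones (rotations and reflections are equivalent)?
(8-1)!/2 = 5040/2 = 2520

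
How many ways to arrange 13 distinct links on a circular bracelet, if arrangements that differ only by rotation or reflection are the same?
(13-1)!/2 = 479001600/2 = 239500800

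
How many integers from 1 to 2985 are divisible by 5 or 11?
⌊2985/5⌋ + ⌊2985/11⌋ - ⌊2985/55⌋ = 597 + 271 - 54 = 814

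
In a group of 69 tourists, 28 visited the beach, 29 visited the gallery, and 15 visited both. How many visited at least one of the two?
|A∪B| = |A| + |B| - |A∩B| = 28 + 29 - 15 = 42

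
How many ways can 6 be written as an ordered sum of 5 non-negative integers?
C(6+5-1, 5-1) = C(10, 4) = 210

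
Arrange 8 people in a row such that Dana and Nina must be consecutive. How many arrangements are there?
Treat the 2 as one block: (8-2+1)! × 2! = 5040 × 2 = 10080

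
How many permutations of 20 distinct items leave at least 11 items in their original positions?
Exactly j fixed points: C(20,j)·!(20-j); sum over j ≥ 11 (derangement numbers via !m = (m-1)·(!(m-1) + !(m-2)): !0..!9 = 1, 0, 1, 2, 9, 44, 265, 1854, 14833, 133496). Σ_{j=11}^{20} C(20,j)·!(20-j) = C(20,11)·!9 + C(20,12)·!8 + C(20,13)·!7 + C(20,14)·!6 + C(20,15)·!5 + C(20,16)·!4 + C(20,17)·!3 + C(20,18)·!2 + C(20,19)·!1 + C(20,20)·!0 = 167960·133496 + 125970·14833 + 77520·1854 + 38760·265 + 15504·44 + 4845·9 + 1140·2 + 190·1 + 20·0 + 1·1 = 24445222902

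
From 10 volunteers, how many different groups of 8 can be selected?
C(10,8) = 10!/(8!×2!) = 45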